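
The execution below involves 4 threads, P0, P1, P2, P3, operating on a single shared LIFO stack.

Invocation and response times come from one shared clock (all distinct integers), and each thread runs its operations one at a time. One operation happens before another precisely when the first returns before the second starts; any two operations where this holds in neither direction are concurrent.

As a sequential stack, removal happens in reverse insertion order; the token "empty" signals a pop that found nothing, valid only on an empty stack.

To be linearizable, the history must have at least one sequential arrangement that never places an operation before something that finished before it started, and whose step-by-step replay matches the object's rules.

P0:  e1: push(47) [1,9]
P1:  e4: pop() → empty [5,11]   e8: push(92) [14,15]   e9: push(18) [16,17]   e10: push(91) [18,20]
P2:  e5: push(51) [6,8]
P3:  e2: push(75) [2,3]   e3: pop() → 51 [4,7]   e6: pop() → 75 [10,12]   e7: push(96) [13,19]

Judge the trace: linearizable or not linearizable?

already the first 11 events (up to e4's response at time 11) admit no linearization; the first 10 still do
checked exhaustively: 30 real-time-consistent orders of 5 completed operations, zero legal LIFO stack replays
no escape via the 1 pending operation (e6): every completion choice fails
e.g. e1, e2, e3, e4, e5 (pending dropped): illegal at step 3, since e3 pop() → 51 cannot apply there
e.g. e1, e2, e3, e5, e4 (pending dropped): illegal at step 3, since e3 pop() → 51 cannot apply there

not linearizable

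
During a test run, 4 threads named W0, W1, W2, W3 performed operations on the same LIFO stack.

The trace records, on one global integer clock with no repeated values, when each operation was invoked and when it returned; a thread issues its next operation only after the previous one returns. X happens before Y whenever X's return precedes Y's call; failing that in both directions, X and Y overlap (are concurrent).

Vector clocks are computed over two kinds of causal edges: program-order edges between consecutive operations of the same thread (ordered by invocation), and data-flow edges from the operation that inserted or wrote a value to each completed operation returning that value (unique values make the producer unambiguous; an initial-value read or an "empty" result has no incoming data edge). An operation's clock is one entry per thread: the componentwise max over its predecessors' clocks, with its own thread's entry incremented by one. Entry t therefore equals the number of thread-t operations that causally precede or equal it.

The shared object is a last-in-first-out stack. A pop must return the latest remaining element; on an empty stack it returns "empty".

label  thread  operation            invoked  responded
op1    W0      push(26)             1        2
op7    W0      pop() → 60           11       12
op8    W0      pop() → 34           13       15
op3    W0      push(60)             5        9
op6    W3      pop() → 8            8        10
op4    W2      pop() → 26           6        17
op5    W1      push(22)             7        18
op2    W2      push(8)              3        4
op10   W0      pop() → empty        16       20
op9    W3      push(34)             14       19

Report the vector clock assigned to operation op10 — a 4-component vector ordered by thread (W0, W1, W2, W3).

(5, 0, 1, 2)

no predecessors for op2 (invoked 3): W2 increments from zero → (0, 0, 1, 0)
no predecessors for op5 (invoked 7): W1 increments from zero → (0, 1, 0, 0)
no predecessors for op1 (invoked 1): W0 increments from zero → (1, 0, 0, 0)
op6, invoked 8, takes VC(op2)=(0, 0, 1, 0) under max, adds 1 for W3 → (0, 0, 1, 1)
op3, invoked 5, takes VC(op1)=(1, 0, 0, 0) under max, adds 1 for W0 → (2, 0, 0, 0)
op9, invoked 14, takes VC(op6)=(0, 0, 1, 1) under max, adds 1 for W3 → (0, 0, 1, 2)
op4, invoked 6, takes VC(op1)=(1, 0, 0, 0), VC(op2)=(0, 0, 1, 0) under max, adds 1 for W2 → (1, 0, 2, 0)
op7, invoked 11, takes VC(op3)=(2, 0, 0, 0) under max, adds 1 for W0 → (3, 0, 0, 0)
op8, invoked 13, takes VC(op7)=(3, 0, 0, 0), VC(op9)=(0, 0, 1, 2) under max, adds 1 for W0 → (4, 0, 1, 2)
op10, invoked 16, takes VC(op8)=(4, 0, 1, 2) under max, adds 1 for W0 → (5, 0, 1, 2)
target: VC(op10) = (5, 0, 1, 2)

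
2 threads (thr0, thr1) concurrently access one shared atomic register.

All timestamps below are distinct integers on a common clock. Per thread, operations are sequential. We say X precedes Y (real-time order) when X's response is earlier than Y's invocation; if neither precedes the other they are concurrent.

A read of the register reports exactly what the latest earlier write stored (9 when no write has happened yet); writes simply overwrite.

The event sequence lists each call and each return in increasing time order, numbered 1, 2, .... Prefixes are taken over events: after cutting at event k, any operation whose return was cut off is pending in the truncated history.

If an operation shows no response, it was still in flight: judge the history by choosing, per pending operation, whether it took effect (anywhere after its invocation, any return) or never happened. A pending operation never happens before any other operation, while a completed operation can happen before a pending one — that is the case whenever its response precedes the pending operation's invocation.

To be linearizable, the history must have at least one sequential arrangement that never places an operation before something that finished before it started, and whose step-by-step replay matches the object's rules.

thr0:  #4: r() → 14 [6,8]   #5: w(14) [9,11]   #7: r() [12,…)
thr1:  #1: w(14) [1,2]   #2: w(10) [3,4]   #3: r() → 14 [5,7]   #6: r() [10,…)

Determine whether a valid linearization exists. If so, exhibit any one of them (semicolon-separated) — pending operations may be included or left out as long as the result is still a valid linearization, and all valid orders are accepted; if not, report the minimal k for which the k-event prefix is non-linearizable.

already the first 7 events (up to #3's response at time 7) admit no linearization; the first 6 still do
exactly one order of the 3 completed ops respects real time; the atomic register replay fails
including or dropping the 1 pending operation (#4) in any combination fails
one such order, #1, #2, #3 (pending dropped), breaks at step 3 where #3 r() → 14 is illegal

not linearizable — minimal violating prefix: 7 events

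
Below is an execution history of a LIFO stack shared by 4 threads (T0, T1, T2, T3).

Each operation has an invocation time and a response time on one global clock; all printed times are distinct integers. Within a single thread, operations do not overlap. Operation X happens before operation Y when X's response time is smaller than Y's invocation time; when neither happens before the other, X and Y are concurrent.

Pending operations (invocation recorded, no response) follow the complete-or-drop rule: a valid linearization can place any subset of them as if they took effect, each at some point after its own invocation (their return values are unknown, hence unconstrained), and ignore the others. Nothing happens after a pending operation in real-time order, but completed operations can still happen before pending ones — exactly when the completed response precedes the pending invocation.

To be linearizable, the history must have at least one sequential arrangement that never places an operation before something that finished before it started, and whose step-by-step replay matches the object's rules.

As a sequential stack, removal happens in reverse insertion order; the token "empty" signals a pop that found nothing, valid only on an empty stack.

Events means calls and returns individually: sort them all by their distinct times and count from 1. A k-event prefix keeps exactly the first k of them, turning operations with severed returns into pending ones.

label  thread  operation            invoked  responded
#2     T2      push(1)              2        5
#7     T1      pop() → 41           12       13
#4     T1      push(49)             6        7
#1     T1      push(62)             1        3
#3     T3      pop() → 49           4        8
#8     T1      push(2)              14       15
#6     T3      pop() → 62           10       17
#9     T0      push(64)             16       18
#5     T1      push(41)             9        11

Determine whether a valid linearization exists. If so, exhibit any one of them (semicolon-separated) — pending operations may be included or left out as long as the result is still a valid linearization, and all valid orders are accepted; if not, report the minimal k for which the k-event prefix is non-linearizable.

1. #2 push(1), leaving stack <1>
2. #1 push(62), leaving stack <1,62>
3. #4 push(49), leaving stack <1,62,49>
4. #3 pop() → 49, leaving stack <1,62>
5. #5 push(41), leaving stack <1,62,41>
6. #7 pop() → 41, leaving stack <1,62>
7. #6 pop() → 62, leaving stack <1>
8. #8 push(2), leaving stack <1,2>
9. #9 push(64), leaving stack <1,2,64>

linearizable — witness: #2; #1; #4; #3; #5; #7; #6; #8; #9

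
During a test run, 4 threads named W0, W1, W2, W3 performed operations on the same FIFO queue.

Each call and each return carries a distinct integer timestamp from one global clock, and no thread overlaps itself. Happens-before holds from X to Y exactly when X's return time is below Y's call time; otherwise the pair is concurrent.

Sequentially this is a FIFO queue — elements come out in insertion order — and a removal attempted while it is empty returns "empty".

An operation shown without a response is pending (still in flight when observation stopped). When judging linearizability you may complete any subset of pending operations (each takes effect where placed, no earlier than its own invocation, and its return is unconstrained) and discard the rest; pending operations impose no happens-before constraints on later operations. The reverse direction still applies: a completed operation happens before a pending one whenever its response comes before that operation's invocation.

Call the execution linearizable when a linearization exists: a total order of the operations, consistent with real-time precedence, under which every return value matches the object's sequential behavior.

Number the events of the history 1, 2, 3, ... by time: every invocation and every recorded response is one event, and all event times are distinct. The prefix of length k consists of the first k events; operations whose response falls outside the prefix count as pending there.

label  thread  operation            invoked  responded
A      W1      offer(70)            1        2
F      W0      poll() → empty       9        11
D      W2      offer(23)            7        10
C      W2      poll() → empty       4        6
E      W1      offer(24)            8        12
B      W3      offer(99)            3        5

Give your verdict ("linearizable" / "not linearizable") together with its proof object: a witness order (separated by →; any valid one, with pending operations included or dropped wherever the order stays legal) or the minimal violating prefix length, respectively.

not linearizable — minimal violating prefix: 6 events

through event 5 a valid linearization exists; event 6 (C responding at time 6) ends that
checked exhaustively: 2 real-time-consistent orders of 3 completed operations, zero legal FIFO queue replays
e.g. A, B, C: illegal at step 3, since C poll() → empty cannot apply there
e.g. A, C, B: illegal at step 2, since C poll() → empty cannot apply there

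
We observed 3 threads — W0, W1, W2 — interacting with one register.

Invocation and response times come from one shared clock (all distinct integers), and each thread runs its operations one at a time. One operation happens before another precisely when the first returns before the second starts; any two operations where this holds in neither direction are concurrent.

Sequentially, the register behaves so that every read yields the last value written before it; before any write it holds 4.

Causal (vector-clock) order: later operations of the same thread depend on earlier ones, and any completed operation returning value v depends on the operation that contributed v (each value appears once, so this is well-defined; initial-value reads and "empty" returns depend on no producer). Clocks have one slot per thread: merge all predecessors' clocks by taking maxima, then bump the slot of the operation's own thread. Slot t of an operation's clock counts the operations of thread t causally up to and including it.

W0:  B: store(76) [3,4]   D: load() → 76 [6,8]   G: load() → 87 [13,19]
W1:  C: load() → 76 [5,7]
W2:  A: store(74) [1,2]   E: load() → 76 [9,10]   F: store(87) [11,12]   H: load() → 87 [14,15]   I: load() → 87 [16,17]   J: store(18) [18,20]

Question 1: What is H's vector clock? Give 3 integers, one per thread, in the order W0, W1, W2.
Answer: (1, 0, 4)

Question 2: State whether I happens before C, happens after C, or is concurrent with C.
Answer: after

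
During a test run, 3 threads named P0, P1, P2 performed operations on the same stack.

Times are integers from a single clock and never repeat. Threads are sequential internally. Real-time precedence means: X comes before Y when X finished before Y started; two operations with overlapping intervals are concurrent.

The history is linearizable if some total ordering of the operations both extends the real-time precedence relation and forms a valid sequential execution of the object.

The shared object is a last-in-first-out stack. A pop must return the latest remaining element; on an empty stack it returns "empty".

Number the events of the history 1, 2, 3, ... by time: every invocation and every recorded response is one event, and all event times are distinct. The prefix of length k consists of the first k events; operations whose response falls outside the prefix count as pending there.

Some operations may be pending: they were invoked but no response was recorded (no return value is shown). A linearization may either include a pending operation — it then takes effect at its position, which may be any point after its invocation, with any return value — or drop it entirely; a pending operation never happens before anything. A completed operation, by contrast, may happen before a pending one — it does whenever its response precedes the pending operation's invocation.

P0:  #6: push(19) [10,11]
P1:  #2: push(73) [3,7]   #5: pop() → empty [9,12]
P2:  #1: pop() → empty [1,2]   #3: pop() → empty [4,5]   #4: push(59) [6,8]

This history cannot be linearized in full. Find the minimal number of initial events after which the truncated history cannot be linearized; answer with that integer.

one valid order for events 1..11 is #1, #3, #2, #4, #5, #6:
1. #1 pop() → empty, leaving stack <>
2. #3 pop() → empty, leaving stack <>
3. #2 push(73), leaving stack <73>
4. #4 push(59), leaving stack <73,59>
5. #5 pop() (pending, included), leaving stack <73>
6. #6 push(19), leaving stack <73,19>
at event 12 (#5's time-12 response) nothing linearizes any more
take #1, #2, #3, #4, #5, #6: step 3 already fails, because #3 pop() → empty cannot occur there
take #1, #2, #3, #4, #6, #5: step 3 already fails, because #3 pop() → empty cannot occur there

12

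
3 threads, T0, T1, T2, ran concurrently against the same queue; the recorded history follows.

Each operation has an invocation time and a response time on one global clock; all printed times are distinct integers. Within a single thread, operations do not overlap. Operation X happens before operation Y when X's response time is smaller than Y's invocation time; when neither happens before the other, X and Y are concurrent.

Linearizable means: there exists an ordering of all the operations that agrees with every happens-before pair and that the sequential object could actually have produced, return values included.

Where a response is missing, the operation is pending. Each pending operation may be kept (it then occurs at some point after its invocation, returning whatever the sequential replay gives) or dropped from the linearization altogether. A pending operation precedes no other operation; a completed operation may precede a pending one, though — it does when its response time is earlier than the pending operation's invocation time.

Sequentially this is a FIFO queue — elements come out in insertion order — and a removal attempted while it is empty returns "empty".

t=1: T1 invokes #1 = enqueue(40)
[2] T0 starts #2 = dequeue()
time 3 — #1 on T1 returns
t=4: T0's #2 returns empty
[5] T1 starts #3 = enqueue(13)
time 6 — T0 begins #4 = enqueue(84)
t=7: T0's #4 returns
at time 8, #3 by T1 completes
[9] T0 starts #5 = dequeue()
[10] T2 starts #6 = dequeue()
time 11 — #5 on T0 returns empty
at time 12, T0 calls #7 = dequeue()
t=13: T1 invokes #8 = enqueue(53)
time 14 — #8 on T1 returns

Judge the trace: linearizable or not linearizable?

prefix check: 1..10 passes, 1..11 fails once #5's time-11 response joins
all 4 real-time-respecting orders fail — 5 completed queue operations, no legal replay
include/drop combinations of the 1 pending operation (#6) were all tried; none helps
e.g. #1, #2, #3, #4, #5 (pending dropped): illegal at step 2, since #2 dequeue() → empty cannot apply there
e.g. #1, #2, #4, #3, #5 (pending dropped): illegal at step 2, since #2 dequeue() → empty cannot apply there

not linearizable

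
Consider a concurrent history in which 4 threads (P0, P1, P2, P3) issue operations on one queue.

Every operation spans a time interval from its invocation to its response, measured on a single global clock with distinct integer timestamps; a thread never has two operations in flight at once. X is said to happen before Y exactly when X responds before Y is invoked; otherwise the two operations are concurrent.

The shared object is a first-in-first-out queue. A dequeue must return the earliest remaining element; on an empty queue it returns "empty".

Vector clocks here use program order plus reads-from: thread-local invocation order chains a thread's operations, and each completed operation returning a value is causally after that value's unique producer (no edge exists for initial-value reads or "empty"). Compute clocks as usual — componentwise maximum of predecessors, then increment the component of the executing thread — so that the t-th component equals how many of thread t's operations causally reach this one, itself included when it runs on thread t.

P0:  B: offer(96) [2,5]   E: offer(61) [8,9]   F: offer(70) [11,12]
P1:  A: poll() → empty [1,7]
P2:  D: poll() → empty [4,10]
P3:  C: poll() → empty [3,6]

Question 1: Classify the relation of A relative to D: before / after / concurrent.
concurrent

A spans [1,7], D spans [4,10]
the intervals overlap in both directions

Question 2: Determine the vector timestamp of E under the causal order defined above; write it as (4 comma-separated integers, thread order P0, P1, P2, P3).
(2, 0, 0, 0)

C, invoked 3, has no incoming edges; only P3's bump applies → (0, 0, 0, 1)
D, invoked 4, has no incoming edges; only P2's bump applies → (0, 0, 1, 0)
A, invoked 1, has no incoming edges; only P1's bump applies → (0, 1, 0, 0)
B, invoked 2, has no incoming edges; only P0's bump applies → (1, 0, 0, 0)
invoked at 8, E merges VC(B)=(1, 0, 0, 0) and bumps P0's slot → (2, 0, 0, 0)
invoked at 11, F merges VC(E)=(2, 0, 0, 0) and bumps P0's slot → (3, 0, 0, 0)
target: VC(E) = (2, 0, 0, 0)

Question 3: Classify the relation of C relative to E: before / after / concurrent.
before

C spans [3,6], E spans [8,9]
resp(C)=6 < inv(E)=8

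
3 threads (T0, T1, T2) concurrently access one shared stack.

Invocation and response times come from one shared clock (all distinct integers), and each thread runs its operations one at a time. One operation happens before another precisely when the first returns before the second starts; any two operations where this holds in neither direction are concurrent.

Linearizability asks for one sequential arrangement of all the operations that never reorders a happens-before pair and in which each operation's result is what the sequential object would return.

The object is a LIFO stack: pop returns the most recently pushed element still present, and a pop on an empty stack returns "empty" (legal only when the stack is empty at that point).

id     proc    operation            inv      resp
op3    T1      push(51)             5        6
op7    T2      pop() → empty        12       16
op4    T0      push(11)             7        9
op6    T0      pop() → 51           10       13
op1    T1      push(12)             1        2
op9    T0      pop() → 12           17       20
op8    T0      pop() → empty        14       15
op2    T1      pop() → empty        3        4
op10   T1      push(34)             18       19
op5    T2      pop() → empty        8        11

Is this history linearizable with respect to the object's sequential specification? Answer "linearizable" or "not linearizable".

not linearizable

the violation lands at event 4, op2's response at time 4: events 1..3 linearize, events 1..4 do not
the completed operations (2 total) allow one real-time order; the stack replay rejects it
e.g. op1, op2: illegal at step 2, since op2 pop() → empty cannot apply there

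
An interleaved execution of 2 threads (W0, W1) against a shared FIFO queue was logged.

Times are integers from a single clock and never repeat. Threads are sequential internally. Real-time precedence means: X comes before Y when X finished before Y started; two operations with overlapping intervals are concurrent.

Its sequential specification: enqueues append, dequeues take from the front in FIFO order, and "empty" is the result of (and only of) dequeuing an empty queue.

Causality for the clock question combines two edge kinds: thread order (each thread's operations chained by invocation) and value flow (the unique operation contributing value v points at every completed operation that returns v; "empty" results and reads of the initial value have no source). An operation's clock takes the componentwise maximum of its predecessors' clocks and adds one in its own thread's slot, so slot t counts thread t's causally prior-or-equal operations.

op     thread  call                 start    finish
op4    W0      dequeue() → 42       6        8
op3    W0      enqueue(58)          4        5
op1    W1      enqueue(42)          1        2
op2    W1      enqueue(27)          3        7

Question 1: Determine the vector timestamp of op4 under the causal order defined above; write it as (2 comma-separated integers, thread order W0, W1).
Answer: (2, 1)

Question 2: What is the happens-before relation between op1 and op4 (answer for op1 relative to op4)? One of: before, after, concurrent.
Answer: before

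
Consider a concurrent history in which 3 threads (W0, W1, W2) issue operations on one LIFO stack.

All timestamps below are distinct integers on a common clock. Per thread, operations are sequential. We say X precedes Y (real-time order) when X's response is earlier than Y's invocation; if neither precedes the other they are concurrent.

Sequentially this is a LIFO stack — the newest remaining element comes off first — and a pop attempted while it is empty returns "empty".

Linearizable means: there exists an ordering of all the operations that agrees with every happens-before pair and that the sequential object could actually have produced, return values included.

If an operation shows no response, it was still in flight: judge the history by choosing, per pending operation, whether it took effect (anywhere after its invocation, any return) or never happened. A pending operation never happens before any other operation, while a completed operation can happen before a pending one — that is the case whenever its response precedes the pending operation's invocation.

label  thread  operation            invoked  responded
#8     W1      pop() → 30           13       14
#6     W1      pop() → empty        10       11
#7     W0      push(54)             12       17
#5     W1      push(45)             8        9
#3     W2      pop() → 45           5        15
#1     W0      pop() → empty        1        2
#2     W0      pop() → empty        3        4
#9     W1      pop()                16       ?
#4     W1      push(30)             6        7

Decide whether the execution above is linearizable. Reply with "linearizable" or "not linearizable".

not linearizable

prefix check: 1..10 passes, 1..11 fails once #6's time-11 response joins
one real-time candidate order over the 5 completed operations — the LIFO stack replay rejects it
no completion choice of the 1 pending operation (#3) rescues it — every subset was tried
e.g. #1, #2, #4, #5, #6 (pending dropped): illegal at step 5, since #6 pop() → empty cannot apply there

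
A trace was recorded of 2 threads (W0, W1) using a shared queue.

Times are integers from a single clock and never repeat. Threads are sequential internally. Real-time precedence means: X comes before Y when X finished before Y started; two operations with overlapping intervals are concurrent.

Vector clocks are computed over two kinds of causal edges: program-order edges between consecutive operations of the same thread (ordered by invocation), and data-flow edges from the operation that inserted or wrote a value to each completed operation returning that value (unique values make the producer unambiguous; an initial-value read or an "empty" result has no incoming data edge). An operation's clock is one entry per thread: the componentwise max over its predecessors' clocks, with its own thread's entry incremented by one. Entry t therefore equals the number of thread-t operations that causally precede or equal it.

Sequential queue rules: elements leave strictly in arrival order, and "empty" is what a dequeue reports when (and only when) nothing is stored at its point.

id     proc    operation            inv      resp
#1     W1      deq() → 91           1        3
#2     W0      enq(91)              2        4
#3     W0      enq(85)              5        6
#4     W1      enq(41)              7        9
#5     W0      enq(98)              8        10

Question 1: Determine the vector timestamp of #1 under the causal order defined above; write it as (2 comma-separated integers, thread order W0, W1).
#2, invoked 2, has no incoming edges; only W0's bump applies → (1, 0)
invoked at 1, #1 merges VC(#2)=(1, 0) and bumps W1's slot → (1, 1)
invoked at 5, #3 merges VC(#2)=(1, 0) and bumps W0's slot → (2, 0)
invoked at 7, #4 merges VC(#1)=(1, 1) and bumps W1's slot → (1, 2)
invoked at 8, #5 merges VC(#3)=(2, 0) and bumps W0's slot → (3, 0)
target: VC(#1) = (1, 1)

(1, 1)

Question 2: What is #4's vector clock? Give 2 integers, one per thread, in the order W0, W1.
invoked at 2, #2 has no predecessors; its own W0 bump gives (1, 0)
VC(#1, invoked at 1): max of VC(#2)=(1, 0), then +1 on thread W1 → (1, 1)
VC(#3, invoked at 5): max of VC(#2)=(1, 0), then +1 on thread W0 → (2, 0)
VC(#4, invoked at 7): max of VC(#1)=(1, 1), then +1 on thread W1 → (1, 2)
VC(#5, invoked at 8): max of VC(#3)=(2, 0), then +1 on thread W0 → (3, 0)
target: VC(#4) = (1, 2)

(1, 2)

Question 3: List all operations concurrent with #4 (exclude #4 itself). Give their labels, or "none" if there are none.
concurrent with #4 ([7,9]): every op whose interval crosses 7..9
#1 [1,3]: before
#2 [2,4]: before
#3 [5,6]: before
#5 [8,10]: concurrent

#5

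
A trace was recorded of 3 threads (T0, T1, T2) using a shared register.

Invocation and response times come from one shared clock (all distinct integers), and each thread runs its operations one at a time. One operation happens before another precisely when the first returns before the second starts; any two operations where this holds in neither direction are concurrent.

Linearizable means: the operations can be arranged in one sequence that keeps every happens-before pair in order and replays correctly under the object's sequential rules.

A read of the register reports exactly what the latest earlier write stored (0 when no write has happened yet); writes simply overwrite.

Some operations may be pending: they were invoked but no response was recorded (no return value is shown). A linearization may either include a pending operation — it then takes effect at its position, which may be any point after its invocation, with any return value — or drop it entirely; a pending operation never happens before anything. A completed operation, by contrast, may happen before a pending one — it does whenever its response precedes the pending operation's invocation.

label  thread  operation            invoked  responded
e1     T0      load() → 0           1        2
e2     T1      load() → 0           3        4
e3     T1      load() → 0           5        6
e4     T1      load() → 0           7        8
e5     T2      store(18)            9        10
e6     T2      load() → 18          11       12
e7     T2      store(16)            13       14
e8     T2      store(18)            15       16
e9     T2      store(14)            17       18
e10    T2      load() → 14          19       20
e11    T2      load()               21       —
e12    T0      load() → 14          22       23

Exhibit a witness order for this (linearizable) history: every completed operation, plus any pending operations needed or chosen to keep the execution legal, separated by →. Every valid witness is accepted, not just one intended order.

e1 → e2 → e3 → e4 → e5 → e6 → e7 → e8 → e9 → e10 → e11 → e12

after step 1 (e1 load() → 0): value 0
after step 2 (e2 load() → 0): value 0
after step 3 (e3 load() → 0): value 0
after step 4 (e4 load() → 0): value 0
after step 5 (e5 store(18)): value 18
after step 6 (e6 load() → 18): value 18
after step 7 (e7 store(16)): value 16
after step 8 (e8 store(18)): value 18
after step 9 (e9 store(14)): value 14
after step 10 (e10 load() → 14): value 14
after step 11 (e11 load() (pending, included)): value 14
after step 12 (e12 load() → 14): value 14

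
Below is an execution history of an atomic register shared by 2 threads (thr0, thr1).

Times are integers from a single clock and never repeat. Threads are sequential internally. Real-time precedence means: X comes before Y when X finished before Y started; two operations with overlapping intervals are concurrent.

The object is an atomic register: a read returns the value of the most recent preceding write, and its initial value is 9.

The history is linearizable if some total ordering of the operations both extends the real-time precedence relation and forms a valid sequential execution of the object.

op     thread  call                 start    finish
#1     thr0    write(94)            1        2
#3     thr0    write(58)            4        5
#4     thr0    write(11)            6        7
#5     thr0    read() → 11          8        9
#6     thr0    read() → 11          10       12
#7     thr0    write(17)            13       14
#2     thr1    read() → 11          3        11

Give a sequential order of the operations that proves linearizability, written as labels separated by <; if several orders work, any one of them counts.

#1 < #3 < #4 < #2 < #5 < #6 < #7

1. #1 write(94), leaving value 94
2. #3 write(58), leaving value 58
3. #4 write(11), leaving value 11
4. #2 read() → 11, leaving value 11
5. #5 read() → 11, leaving value 11
6. #6 read() → 11, leaving value 11
7. #7 write(17), leaving value 17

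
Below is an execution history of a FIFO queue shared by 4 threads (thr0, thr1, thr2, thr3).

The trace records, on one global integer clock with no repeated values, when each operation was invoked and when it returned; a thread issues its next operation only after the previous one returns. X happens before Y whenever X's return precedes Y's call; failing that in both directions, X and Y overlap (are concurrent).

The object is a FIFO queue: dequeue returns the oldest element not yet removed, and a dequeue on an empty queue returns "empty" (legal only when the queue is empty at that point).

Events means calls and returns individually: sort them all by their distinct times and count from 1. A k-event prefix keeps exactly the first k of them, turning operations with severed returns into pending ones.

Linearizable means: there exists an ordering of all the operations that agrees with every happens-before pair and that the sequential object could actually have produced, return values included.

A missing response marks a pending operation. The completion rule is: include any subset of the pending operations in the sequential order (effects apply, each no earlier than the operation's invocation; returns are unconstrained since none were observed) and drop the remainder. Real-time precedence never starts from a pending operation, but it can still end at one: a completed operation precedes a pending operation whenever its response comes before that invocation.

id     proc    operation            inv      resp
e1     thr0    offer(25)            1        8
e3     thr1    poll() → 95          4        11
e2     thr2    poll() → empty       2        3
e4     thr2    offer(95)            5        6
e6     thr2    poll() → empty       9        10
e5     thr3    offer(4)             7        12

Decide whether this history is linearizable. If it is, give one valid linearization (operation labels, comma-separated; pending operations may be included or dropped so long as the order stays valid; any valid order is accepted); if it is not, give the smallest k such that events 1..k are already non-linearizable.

not linearizable — minimal violating prefix: 10 events

through event 9 a valid linearization exists; event 10 (e6 responding at time 10) ends that
every one of the 3 real-time-consistent orders over 4 completed FIFO queue ops fails the sequential spec
including or dropping the 2 pending operations (e3, e5) in any combination fails
take e1, e2, e4, e6 (pending dropped): step 2 already fails, because e2 poll() → empty cannot occur there
take e2, e1, e4, e6 (pending dropped): step 4 already fails, because e6 poll() → empty cannot occur there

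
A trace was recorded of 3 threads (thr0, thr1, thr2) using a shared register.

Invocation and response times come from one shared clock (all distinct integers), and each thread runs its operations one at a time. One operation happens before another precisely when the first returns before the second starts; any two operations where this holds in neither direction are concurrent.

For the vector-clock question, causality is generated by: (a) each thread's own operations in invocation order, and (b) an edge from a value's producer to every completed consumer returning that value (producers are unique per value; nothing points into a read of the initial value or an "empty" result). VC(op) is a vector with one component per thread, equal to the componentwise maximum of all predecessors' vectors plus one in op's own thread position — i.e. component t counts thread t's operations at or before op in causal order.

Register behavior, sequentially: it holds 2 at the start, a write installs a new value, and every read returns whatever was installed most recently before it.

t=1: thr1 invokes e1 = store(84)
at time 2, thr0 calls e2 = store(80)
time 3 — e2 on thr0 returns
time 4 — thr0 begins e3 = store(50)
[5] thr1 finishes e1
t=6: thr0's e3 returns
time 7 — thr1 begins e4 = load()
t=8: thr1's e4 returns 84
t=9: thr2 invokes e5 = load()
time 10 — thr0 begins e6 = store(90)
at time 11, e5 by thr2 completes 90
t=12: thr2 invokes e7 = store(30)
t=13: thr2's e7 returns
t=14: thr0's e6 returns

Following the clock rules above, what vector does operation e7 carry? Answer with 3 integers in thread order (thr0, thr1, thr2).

(3, 0, 2)

e1, invoked 1, has no incoming edges; only thr1's bump applies → (0, 1, 0)
e2, invoked 2, has no incoming edges; only thr0's bump applies → (1, 0, 0)
from VC(e1)=(0, 1, 0), e4 (invoked 7) maxes components and bumps thr1 → (0, 2, 0)
from VC(e2)=(1, 0, 0), e3 (invoked 4) maxes components and bumps thr0 → (2, 0, 0)
from VC(e3)=(2, 0, 0), e6 (invoked 10) maxes components and bumps thr0 → (3, 0, 0)
from VC(e6)=(3, 0, 0), e5 (invoked 9) maxes components and bumps thr2 → (3, 0, 1)
from VC(e5)=(3, 0, 1), e7 (invoked 12) maxes components and bumps thr2 → (3, 0, 2)
target: VC(e7) = (3, 0, 2)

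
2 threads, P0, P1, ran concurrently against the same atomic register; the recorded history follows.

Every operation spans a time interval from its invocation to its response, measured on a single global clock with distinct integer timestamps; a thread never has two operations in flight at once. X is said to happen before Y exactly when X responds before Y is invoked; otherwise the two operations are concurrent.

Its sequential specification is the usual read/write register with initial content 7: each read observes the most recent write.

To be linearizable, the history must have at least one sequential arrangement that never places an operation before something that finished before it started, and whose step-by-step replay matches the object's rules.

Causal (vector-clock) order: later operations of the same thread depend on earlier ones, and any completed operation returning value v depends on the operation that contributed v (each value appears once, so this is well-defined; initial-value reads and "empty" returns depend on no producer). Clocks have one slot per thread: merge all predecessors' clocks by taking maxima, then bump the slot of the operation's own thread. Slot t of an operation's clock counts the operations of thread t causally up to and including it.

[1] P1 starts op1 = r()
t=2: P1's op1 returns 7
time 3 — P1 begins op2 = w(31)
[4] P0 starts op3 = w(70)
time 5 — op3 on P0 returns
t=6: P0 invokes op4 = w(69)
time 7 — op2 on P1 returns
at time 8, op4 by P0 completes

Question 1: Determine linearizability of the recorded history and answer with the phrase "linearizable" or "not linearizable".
one valid linearization: op1, op2, op3, op4
after step 1 (op1 r() → 7): value 7
after step 2 (op2 w(31)): value 31
after step 3 (op3 w(70)): value 70
after step 4 (op4 w(69)): value 69

linearizable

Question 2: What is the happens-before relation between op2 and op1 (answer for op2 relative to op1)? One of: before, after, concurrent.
op2 spans [3,7], op1 spans [1,2]
resp(op1)=2 < inv(op2)=3

after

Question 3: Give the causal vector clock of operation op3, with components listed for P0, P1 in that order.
VC(op1, invoked at 1): no causal predecessors; +1 on P1 → (0, 1)
VC(op3, invoked at 4): no causal predecessors; +1 on P0 → (1, 0)
VC(op2, invoked at 3): max of VC(op1)=(0, 1), then +1 on thread P1 → (0, 2)
VC(op4, invoked at 6): max of VC(op3)=(1, 0), then +1 on thread P0 → (2, 0)
target: VC(op3) = (1, 0)

(1, 0)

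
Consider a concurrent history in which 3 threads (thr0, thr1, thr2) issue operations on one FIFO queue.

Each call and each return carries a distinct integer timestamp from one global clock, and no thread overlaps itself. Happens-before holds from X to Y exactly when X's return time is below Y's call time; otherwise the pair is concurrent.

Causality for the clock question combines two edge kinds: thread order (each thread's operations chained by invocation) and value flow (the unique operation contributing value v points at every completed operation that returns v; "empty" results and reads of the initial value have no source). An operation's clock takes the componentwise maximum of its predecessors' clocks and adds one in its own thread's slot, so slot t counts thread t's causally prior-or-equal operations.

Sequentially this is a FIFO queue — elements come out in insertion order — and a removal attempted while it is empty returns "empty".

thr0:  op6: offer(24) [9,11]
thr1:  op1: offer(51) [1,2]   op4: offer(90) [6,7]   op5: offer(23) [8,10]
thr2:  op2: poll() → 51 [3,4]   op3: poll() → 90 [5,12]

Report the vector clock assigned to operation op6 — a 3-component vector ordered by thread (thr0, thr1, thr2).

(1, 0, 0)

op1, invoked 1, has no incoming edges; only thr1's bump applies → (0, 1, 0)
op6, invoked 9, has no incoming edges; only thr0's bump applies → (1, 0, 0)
op2, invoked 3, takes VC(op1)=(0, 1, 0) under max, adds 1 for thr2 → (0, 1, 1)
op4, invoked 6, takes VC(op1)=(0, 1, 0) under max, adds 1 for thr1 → (0, 2, 0)
op5, invoked 8, takes VC(op4)=(0, 2, 0) under max, adds 1 for thr1 → (0, 3, 0)
op3, invoked 5, takes VC(op2)=(0, 1, 1), VC(op4)=(0, 2, 0) under max, adds 1 for thr2 → (0, 2, 2)
target: VC(op6) = (1, 0, 0)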